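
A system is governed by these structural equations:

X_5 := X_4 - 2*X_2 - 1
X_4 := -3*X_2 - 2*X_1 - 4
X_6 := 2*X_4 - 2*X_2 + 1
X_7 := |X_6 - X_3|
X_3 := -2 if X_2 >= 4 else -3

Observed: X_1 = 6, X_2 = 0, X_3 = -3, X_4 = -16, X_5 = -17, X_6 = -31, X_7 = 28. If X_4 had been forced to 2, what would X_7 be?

The intervention breaks the incoming arrows to X_4: X_4 := -3*X_2 - 2*X_1 - 4 no longer applies, and X_4 = 2.
X_3 = -2 if X_2 >= 4 else -3  [with X_2=0]  = -3
X_6 = 2*X_4 - 2*X_2 + 1  [with X_4=2, X_2=0]  = 5
X_7 = |X_6 - X_3|  [with X_6=5, X_3=-3]  = 8

8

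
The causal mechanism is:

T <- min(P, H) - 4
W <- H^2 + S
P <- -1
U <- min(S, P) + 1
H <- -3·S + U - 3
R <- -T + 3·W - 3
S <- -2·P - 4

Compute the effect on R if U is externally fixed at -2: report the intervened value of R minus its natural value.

The intervention breaks the incoming arrows to U: U <- min(S, P) + 1 no longer applies, and U = -2.
S = -2·P - 4  [with P=-1]  = -2
H = -3·S + U - 3  [with S=-2, U=-2]  = 1
T = min(P, H) - 4  [with P=-1, H=1]  = -5
W = H^2 + S  [with H=1, S=-2]  = -1
R = -T + 3·W - 3  [with T=-5, W=-1]  = -1
Without intervention: S = -2·P - 4  [with P=-1]  = -2; U = min(S, P) + 1  [with S=-2, P=-1]  = -1; H = -3·S + U - 3  [with S=-2, U=-1]  = 2; T = min(P, H) - 4  [with P=-1, H=2]  = -5; W = H^2 + S  [with H=2, S=-2]  = 2; R = -T + 3·W - 3  [with T=-5, W=2]  = 8.
Change = -1 − 8 = -9.

-9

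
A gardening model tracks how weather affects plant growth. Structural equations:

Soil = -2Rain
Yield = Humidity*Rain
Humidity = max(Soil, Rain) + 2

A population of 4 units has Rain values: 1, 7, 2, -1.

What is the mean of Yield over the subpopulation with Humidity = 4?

Observing Humidity=4 restricts to units where Humidity's equation naturally yields 4: Rain ∈ {2, -1}. In that subpopulation Yield = 8, -4, mean 2.

2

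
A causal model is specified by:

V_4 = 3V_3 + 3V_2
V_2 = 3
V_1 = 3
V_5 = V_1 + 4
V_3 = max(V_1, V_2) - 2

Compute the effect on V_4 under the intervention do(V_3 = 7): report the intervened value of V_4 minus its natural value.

The intervention breaks the incoming arrows to V_3: V_3 = max(V_1, V_2) - 2 no longer applies, and V_3 = 7.
V_4 = 3V_3 + 3V_2  [with V_3=7, V_2=3]  = 30
Without intervention: V_3 = max(V_1, V_2) - 2  [with V_1=3, V_2=3]  = 1; V_4 = 3V_3 + 3V_2  [with V_3=1, V_2=3]  = 12.
Change = 30 − 12 = 18.

18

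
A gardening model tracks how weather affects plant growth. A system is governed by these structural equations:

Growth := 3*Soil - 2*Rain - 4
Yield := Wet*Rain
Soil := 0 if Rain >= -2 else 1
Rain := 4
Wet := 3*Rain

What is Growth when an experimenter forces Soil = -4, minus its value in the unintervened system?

-12

Under do(Soil=-4), the mechanism Soil := 0 if Rain >= -2 else 1 is discarded; Soil is fixed at -4.
Growth = 3*Soil - 2*Rain - 4  [with Soil=-4, Rain=4]  = -24
Without intervention: Soil = 0 if Rain >= -2 else 1  [with Rain=4]  = 0; Growth = 3*Soil - 2*Rain - 4  [with Soil=0, Rain=4]  = -12.
Change = -24 − (-12) = -12.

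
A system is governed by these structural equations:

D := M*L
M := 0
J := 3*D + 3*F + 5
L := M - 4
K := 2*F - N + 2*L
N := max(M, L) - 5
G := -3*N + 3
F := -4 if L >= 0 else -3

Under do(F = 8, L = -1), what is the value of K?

The joint intervention fixes F = 8, L = -1, removing each variable's own equation.
N = max(M, L) - 5  [with M=0, L=-1]  = -5
K = 2*F - N + 2*L  [with F=8, N=-5, L=-1]  = 19

19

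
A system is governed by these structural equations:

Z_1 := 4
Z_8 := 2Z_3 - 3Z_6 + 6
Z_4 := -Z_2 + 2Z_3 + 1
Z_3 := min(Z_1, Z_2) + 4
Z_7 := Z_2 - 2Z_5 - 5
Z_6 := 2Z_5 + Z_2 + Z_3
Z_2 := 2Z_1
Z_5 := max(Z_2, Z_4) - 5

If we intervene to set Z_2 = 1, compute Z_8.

-32

do(Z_2=1) replaces the equation Z_2 := 2Z_1 with the constant Z_2 = 1.
Z_3 = min(Z_1, Z_2) + 4  [with Z_1=4, Z_2=1]  = 5
Z_4 = -Z_2 + 2Z_3 + 1  [with Z_2=1, Z_3=5]  = 10
Z_5 = max(Z_2, Z_4) - 5  [with Z_2=1, Z_4=10]  = 5
Z_6 = 2Z_5 + Z_2 + Z_3  [with Z_5=5, Z_2=1, Z_3=5]  = 16
Z_8 = 2Z_3 - 3Z_6 + 6  [with Z_3=5, Z_6=16]  = -32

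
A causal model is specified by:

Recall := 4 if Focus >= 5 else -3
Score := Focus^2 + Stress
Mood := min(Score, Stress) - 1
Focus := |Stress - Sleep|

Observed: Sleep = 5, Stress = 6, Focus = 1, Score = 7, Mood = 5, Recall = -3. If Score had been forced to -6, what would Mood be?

Intervening sets Score = -6 and removes its equation (Score := Focus^2 + Stress).
Mood = min(Score, Stress) - 1  [with Score=-6, Stress=6]  = -7

-7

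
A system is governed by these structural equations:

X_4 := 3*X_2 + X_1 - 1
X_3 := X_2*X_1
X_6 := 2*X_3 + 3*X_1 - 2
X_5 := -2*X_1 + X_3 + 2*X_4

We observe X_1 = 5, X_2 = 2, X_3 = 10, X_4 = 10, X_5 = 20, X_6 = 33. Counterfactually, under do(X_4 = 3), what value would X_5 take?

6

Intervening sets X_4 = 3 and removes its equation (X_4 := 3*X_2 + X_1 - 1).
X_3 = X_2*X_1  [with X_2=2, X_1=5]  = 10
X_5 = -2*X_1 + X_3 + 2*X_4  [with X_1=5, X_3=10, X_4=3]  = 6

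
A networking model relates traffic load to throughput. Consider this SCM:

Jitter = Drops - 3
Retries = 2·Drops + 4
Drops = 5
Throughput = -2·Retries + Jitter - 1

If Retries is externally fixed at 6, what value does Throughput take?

-11

Under do(Retries=6), the mechanism Retries = 2·Drops + 4 is discarded; Retries is fixed at 6.
Jitter = Drops - 3  [with Drops=5]  = 2
Throughput = -2·Retries + Jitter - 1  [with Retries=6, Jitter=2]  = -11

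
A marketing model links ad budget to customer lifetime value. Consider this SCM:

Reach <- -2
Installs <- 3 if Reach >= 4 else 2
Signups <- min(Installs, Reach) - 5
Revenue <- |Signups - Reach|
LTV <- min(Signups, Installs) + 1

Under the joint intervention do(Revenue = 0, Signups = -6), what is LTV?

-5

The joint intervention fixes Revenue = 0, Signups = -6, removing each variable's own equation.
Installs = 3 if Reach >= 4 else 2  [with Reach=-2]  = 2
LTV = min(Signups, Installs) + 1  [with Signups=-6, Installs=2]  = -5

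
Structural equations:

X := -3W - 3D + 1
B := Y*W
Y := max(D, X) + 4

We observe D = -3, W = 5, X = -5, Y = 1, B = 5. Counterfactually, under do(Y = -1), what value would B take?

Intervening sets Y = -1 and removes its equation (Y := max(D, X) + 4).
B = Y*W  [with Y=-1, W=5]  = -5

-5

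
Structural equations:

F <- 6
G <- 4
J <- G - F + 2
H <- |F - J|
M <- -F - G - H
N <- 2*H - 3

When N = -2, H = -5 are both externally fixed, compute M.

Setting N = -2, H = -5 by intervention discards those variables' equations.
M = -F - G - H  [with F=6, G=4, H=-5]  = -5

-5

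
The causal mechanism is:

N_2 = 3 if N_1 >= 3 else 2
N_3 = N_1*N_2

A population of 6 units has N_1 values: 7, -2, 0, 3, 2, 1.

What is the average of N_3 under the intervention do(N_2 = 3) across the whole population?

5.5

The intervention sets N_2=3 in all 6 units regardless of N_1. Recomputing N_3 per unit gives 21, -6, 0, 9, 6, 3; average 5.5.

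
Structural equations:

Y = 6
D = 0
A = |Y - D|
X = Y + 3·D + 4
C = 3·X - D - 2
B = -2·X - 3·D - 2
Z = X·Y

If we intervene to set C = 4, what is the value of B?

The intervention breaks the incoming arrows to C: C = 3·X - D - 2 no longer applies, and C = 4.
Since B is not a descendant of the intervened variable, it is unaffected.
X = Y + 3·D + 4  [with Y=6, D=0]  = 10
B = -2·X - 3·D - 2  [with X=10, D=0]  = -22

-22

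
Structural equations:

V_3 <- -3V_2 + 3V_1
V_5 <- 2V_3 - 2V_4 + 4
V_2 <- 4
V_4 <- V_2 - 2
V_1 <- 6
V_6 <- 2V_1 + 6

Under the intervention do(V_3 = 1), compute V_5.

do(V_3=1) replaces the equation V_3 <- -3V_2 + 3V_1 with the constant V_3 = 1.
V_4 = V_2 - 2  [with V_2=4]  = 2
V_5 = 2V_3 - 2V_4 + 4  [with V_3=1, V_4=2]  = 2

2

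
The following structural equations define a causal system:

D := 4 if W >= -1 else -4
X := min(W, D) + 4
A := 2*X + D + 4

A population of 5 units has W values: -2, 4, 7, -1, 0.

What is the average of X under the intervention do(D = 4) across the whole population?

5

do(D=4) breaks D's dependence on W. With D=4 fixed, X across the units is 2, 8, 8, 3, 4, mean 5.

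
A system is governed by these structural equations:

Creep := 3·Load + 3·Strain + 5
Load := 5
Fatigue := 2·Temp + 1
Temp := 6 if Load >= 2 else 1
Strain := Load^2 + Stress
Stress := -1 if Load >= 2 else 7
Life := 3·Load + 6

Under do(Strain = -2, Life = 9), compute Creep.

Setting Strain = -2, Life = 9 by intervention discards those variables' equations.
Creep = 3·Load + 3·Strain + 5  [with Load=5, Strain=-2]  = 14

14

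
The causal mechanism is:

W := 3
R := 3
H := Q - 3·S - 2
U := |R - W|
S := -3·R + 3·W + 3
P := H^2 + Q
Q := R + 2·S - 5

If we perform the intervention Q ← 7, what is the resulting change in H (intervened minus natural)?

3

Intervening sets Q = 7 and removes its equation (Q := R + 2·S - 5).
S = -3·R + 3·W + 3  [with R=3, W=3]  = 3
H = Q - 3·S - 2  [with Q=7, S=3]  = -4
Without intervention: S = -3·R + 3·W + 3  [with R=3, W=3]  = 3; Q = R + 2·S - 5  [with R=3, S=3]  = 4; H = Q - 3·S - 2  [with Q=4, S=3]  = -7.
Change = -4 − (-7) = 3.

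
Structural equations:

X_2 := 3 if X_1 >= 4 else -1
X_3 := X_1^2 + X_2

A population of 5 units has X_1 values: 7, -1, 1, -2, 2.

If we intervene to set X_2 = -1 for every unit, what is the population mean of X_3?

10.8

Every unit gets X_2=-1 under the intervention. X_3 values become 48, 0, 0, 3, 3; E[X_3|do(X_2=-1)] = 10.8.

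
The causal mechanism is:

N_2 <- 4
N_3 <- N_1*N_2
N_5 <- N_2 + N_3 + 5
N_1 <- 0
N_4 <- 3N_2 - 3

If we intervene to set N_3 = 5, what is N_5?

do(N_3=5) replaces the equation N_3 <- N_1*N_2 with the constant N_3 = 5.
N_5 = N_2 + N_3 + 5  [with N_2=4, N_3=5]  = 14

14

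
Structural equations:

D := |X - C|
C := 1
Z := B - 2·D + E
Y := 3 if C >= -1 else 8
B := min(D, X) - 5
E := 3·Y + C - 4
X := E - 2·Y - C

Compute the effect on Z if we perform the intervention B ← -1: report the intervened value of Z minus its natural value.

5

Intervening sets B = -1 and removes its equation (B := min(D, X) - 5).
Y = 3 if C >= -1 else 8  [with C=1]  = 3
E = 3·Y + C - 4  [with Y=3, C=1]  = 6
X = E - 2·Y - C  [with E=6, Y=3, C=1]  = -1
D = |X - C|  [with X=-1, C=1]  = 2
Z = B - 2·D + E  [with B=-1, D=2, E=6]  = 1
Without intervention: Y = 3 if C >= -1 else 8  [with C=1]  = 3; E = 3·Y + C - 4  [with Y=3, C=1]  = 6; X = E - 2·Y - C  [with E=6, Y=3, C=1]  = -1; D = |X - C|  [with X=-1, C=1]  = 2; B = min(D, X) - 5  [with D=2, X=-1]  = -6; Z = B - 2·D + E  [with B=-6, D=2, E=6]  = -4.
Change = 1 − (-4) = 5.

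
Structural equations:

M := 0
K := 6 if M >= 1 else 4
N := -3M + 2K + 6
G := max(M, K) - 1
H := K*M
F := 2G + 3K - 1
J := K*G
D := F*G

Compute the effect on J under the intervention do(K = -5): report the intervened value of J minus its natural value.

-7

Under do(K=-5), the mechanism K := 6 if M >= 1 else 4 is discarded; K is fixed at -5.
G = max(M, K) - 1  [with M=0, K=-5]  = -1
J = K*G  [with K=-5, G=-1]  = 5
Without intervention: K = 6 if M >= 1 else 4  [with M=0]  = 4; G = max(M, K) - 1  [with M=0, K=4]  = 3; J = K*G  [with K=4, G=3]  = 12.
Change = 5 − 12 = -7.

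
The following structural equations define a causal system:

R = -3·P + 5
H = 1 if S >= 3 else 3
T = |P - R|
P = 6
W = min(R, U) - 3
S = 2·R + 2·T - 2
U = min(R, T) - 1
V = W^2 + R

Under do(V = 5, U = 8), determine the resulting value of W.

-16

Under do(V = 5, U = 8), each intervened variable's structural equation is replaced by its fixed value.
R = -3·P + 5  [with P=6]  = -13
W = min(R, U) - 3  [with R=-13, U=8]  = -16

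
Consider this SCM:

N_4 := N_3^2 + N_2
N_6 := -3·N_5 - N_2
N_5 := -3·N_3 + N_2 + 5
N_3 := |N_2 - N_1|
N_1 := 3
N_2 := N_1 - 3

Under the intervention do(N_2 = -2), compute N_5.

do(N_2=-2) replaces the equation N_2 := N_1 - 3 with the constant N_2 = -2.
N_3 = |N_2 - N_1|  [with N_2=-2, N_1=3]  = 5
N_5 = -3·N_3 + N_2 + 5  [with N_3=5, N_2=-2]  = -12

-12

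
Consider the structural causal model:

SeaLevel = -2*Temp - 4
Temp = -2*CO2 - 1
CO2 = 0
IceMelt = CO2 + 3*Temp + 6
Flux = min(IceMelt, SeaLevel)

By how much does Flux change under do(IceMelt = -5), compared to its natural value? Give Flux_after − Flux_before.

do(IceMelt=-5) replaces the equation IceMelt = CO2 + 3*Temp + 6 with the constant IceMelt = -5.
Temp = -2*CO2 - 1  [with CO2=0]  = -1
SeaLevel = -2*Temp - 4  [with Temp=-1]  = -2
Flux = min(IceMelt, SeaLevel)  [with IceMelt=-5, SeaLevel=-2]  = -5
Without intervention: Temp = -2*CO2 - 1  [with CO2=0]  = -1; IceMelt = CO2 + 3*Temp + 6  [with CO2=0, Temp=-1]  = 3; SeaLevel = -2*Temp - 4  [with Temp=-1]  = -2; Flux = min(IceMelt, SeaLevel)  [with IceMelt=3, SeaLevel=-2]  = -2.
Change = -5 − (-2) = -3.

-3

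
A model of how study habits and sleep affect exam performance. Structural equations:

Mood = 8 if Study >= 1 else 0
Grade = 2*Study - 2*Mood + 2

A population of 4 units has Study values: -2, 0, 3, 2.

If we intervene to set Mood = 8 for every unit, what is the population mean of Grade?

do(Mood=8) breaks Mood's dependence on Study. With Mood=8 fixed, Grade across the units is -18, -14, -8, -10, mean -12.5.

-12.5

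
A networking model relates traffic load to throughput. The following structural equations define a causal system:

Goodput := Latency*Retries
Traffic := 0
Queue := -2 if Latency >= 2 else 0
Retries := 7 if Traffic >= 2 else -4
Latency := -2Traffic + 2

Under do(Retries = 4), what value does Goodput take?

Intervening sets Retries = 4 and removes its equation (Retries := 7 if Traffic >= 2 else -4).
Latency = -2Traffic + 2  [with Traffic=0]  = 2
Goodput = Latency*Retries  [with Latency=2, Retries=4]  = 8

8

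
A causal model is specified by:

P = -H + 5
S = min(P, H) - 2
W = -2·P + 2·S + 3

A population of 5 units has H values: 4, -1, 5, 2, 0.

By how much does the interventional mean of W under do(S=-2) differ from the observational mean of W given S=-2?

-1

Every unit gets S=-2 under the intervention. W values become -3, -13, -1, -7, -11; E[W|do(S=-2)] = -7.
Observing S=-2 restricts to units where S's equation naturally yields -2: H ∈ {5, 0}. In that subpopulation W = -1, -11, mean -6.
Difference = -7 − (-6) = -1.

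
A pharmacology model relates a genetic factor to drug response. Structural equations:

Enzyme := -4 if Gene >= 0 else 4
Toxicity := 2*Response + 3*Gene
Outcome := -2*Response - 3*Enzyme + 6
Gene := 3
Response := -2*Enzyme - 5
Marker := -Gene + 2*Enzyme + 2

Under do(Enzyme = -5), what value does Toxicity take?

19

do(Enzyme=-5) replaces the equation Enzyme := -4 if Gene >= 0 else 4 with the constant Enzyme = -5.
Response = -2*Enzyme - 5  [with Enzyme=-5]  = 5
Toxicity = 2*Response + 3*Gene  [with Response=5, Gene=3]  = 19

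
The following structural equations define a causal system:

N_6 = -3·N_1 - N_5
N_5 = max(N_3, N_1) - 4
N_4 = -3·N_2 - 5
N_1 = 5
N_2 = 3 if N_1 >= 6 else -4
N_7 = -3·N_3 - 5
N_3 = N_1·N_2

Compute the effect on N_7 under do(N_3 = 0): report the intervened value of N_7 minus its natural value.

The intervention breaks the incoming arrows to N_3: N_3 = N_1·N_2 no longer applies, and N_3 = 0.
N_7 = -3·N_3 - 5  [with N_3=0]  = -5
Without intervention: N_2 = 3 if N_1 >= 6 else -4  [with N_1=5]  = -4; N_3 = N_1·N_2  [with N_1=5, N_2=-4]  = -20; N_7 = -3·N_3 - 5  [with N_3=-20]  = 55.
Change = -5 − 55 = -60.

-60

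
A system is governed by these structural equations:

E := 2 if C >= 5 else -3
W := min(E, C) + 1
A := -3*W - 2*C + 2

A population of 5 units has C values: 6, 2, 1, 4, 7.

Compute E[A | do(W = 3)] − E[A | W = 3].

5

The intervention sets W=3 in all 5 units regardless of C. Recomputing A per unit gives -19, -11, -9, -15, -21; average -15.
Conditioning on W=3 selects the 2 unit(s) with C ∈ {6, 7}. Their A values: -19, -21. Mean = -20.
Difference = -15 − (-20) = 5.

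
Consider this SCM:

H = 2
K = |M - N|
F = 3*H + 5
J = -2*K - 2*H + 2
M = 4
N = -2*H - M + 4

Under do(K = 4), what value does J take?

-10

Intervening sets K = 4 and removes its equation (K = |M - N|).
J = -2*K - 2*H + 2  [with K=4, H=2]  = -10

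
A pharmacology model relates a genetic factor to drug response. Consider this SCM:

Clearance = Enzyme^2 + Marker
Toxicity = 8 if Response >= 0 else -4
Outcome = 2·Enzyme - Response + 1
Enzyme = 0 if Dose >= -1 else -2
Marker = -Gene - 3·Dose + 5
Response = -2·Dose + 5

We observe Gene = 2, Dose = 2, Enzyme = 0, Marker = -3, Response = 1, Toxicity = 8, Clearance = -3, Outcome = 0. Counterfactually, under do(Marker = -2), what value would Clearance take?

-2

The intervention breaks the incoming arrows to Marker: Marker = -Gene - 3·Dose + 5 no longer applies, and Marker = -2.
Enzyme = 0 if Dose >= -1 else -2  [with Dose=2]  = 0
Clearance = Enzyme^2 + Marker  [with Enzyme=0, Marker=-2]  = -2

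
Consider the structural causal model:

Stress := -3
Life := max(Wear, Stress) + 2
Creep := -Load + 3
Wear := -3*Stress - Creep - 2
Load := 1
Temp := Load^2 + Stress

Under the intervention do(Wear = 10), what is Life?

The intervention breaks the incoming arrows to Wear: Wear := -3*Stress - Creep - 2 no longer applies, and Wear = 10.
Life = max(Wear, Stress) + 2  [with Wear=10, Stress=-3]  = 12

12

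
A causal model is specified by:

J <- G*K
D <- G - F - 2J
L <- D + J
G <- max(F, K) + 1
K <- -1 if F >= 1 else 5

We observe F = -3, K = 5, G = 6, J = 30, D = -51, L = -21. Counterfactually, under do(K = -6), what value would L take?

-11

Under do(K=-6), the mechanism K <- -1 if F >= 1 else 5 is discarded; K is fixed at -6.
G = max(F, K) + 1  [with F=-3, K=-6]  = -2
J = G*K  [with G=-2, K=-6]  = 12
D = G - F - 2J  [with G=-2, F=-3, J=12]  = -23
L = D + J  [with D=-23, J=12]  = -11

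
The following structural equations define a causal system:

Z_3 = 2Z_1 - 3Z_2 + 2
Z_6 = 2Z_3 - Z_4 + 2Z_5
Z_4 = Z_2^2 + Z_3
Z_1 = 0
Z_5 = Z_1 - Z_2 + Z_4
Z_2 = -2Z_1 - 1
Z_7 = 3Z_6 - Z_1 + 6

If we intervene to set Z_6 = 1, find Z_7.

9

Intervening sets Z_6 = 1 and removes its equation (Z_6 = 2Z_3 - Z_4 + 2Z_5).
Z_7 = 3Z_6 - Z_1 + 6  [with Z_6=1, Z_1=0]  = 9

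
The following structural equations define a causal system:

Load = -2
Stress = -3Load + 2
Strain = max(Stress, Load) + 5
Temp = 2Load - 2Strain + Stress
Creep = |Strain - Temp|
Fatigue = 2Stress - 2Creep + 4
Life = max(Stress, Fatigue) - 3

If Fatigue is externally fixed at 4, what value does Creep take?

do(Fatigue=4) replaces the equation Fatigue = 2Stress - 2Creep + 4 with the constant Fatigue = 4.
Since Creep is not a descendant of the intervened variable, it is unaffected.
Stress = -3Load + 2  [with Load=-2]  = 8
Strain = max(Stress, Load) + 5  [with Stress=8, Load=-2]  = 13
Temp = 2Load - 2Strain + Stress  [with Load=-2, Strain=13, Stress=8]  = -22
Creep = |Strain - Temp|  [with Strain=13, Temp=-22]  = 35

35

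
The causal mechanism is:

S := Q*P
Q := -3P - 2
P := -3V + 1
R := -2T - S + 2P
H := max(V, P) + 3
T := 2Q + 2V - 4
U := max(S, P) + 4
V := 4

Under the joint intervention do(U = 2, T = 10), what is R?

299

The joint intervention fixes U = 2, T = 10, removing each variable's own equation.
P = -3V + 1  [with V=4]  = -11
Q = -3P - 2  [with P=-11]  = 31
S = Q*P  [with Q=31, P=-11]  = -341
R = -2T - S + 2P  [with T=10, S=-341, P=-11]  = 299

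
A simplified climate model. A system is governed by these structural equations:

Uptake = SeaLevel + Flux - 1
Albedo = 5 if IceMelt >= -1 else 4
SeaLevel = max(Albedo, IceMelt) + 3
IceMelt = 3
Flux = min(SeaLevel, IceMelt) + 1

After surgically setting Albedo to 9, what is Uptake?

15

do(Albedo=9) replaces the equation Albedo = 5 if IceMelt >= -1 else 4 with the constant Albedo = 9.
SeaLevel = max(Albedo, IceMelt) + 3  [with Albedo=9, IceMelt=3]  = 12
Flux = min(SeaLevel, IceMelt) + 1  [with SeaLevel=12, IceMelt=3]  = 4
Uptake = SeaLevel + Flux - 1  [with SeaLevel=12, Flux=4]  = 15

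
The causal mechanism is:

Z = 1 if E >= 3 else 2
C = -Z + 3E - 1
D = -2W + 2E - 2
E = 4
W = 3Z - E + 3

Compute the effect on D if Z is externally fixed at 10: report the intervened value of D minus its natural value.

do(Z=10) replaces the equation Z = 1 if E >= 3 else 2 with the constant Z = 10.
W = 3Z - E + 3  [with Z=10, E=4]  = 29
D = -2W + 2E - 2  [with W=29, E=4]  = -52
Without intervention: Z = 1 if E >= 3 else 2  [with E=4]  = 1; W = 3Z - E + 3  [with Z=1, E=4]  = 2; D = -2W + 2E - 2  [with W=2, E=4]  = 2.
Change = -52 − 2 = -54.

-54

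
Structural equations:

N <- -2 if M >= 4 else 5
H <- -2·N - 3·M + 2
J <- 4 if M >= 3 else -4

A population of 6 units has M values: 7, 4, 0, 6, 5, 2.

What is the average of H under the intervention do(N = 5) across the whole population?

-20

Every unit gets N=5 under the intervention. H values become -29, -20, -8, -26, -23, -14; E[H|do(N=5)] = -20.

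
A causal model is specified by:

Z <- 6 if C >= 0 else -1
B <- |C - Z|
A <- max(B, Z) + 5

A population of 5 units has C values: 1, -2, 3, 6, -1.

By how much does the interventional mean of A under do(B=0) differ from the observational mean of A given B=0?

0.6

Under do(B=0), B's equation is replaced by B=0 for every unit. Per-unit A: 11, 5, 11, 11, 5. Mean = 8.6.
Observing B=0 restricts to units where B's equation naturally yields 0: C ∈ {6, -1}. In that subpopulation A = 11, 5, mean 8.
Difference = 8.6 − 8 = 0.6.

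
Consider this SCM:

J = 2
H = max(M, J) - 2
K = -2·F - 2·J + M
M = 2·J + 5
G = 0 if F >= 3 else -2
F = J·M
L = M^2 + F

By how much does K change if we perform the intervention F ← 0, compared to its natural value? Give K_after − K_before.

36

The intervention breaks the incoming arrows to F: F = J·M no longer applies, and F = 0.
M = 2·J + 5  [with J=2]  = 9
K = -2·F - 2·J + M  [with F=0, J=2, M=9]  = 5
Without intervention: M = 2·J + 5  [with J=2]  = 9; F = J·M  [with J=2, M=9]  = 18; K = -2·F - 2·J + M  [with F=18, J=2, M=9]  = -31.
Change = 5 − (-31) = 36.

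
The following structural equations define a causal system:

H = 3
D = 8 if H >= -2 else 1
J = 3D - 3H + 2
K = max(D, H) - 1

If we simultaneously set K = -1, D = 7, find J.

14

The joint intervention fixes K = -1, D = 7, removing each variable's own equation.
J = 3D - 3H + 2  [with D=7, H=3]  = 14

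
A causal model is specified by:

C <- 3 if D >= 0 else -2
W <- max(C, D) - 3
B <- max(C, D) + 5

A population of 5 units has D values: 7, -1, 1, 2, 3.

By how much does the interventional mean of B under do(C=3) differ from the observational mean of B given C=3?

-0.2

Under do(C=3), C's equation is replaced by C=3 for every unit. Per-unit B: 12, 8, 8, 8, 8. Mean = 8.8.
E[B|C=3] averages over only the 4 units with C=3 (D = 7, 1, 2, 3): B = 12, 8, 8, 8, mean 9.
Difference = 8.8 − 9 = -0.2.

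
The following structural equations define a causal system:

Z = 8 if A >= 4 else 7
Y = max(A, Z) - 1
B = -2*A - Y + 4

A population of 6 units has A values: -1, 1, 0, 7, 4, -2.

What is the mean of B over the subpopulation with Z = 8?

E[B|Z=8] averages over only the 2 units with Z=8 (A = 7, 4): B = -17, -11, mean -14.

-14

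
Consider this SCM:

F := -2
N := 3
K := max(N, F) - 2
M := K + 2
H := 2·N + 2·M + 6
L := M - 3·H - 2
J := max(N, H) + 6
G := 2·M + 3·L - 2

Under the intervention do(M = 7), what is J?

32

The intervention breaks the incoming arrows to M: M := K + 2 no longer applies, and M = 7.
H = 2·N + 2·M + 6  [with N=3, M=7]  = 26
J = max(N, H) + 6  [with N=3, H=26]  = 32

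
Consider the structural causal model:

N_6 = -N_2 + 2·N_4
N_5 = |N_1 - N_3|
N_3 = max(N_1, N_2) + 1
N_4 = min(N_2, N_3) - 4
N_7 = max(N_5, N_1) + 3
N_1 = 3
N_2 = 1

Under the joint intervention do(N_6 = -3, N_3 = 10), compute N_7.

Under do(N_6 = -3, N_3 = 10), each intervened variable's structural equation is replaced by its fixed value.
N_5 = |N_1 - N_3|  [with N_1=3, N_3=10]  = 7
N_7 = max(N_5, N_1) + 3  [with N_5=7, N_1=3]  = 10

10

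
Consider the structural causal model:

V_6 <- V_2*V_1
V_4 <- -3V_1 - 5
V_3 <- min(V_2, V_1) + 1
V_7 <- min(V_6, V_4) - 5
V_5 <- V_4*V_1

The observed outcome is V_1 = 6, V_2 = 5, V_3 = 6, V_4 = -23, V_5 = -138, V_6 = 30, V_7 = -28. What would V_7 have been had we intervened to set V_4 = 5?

The intervention breaks the incoming arrows to V_4: V_4 <- -3V_1 - 5 no longer applies, and V_4 = 5.
V_6 = V_2*V_1  [with V_2=5, V_1=6]  = 30
V_7 = min(V_6, V_4) - 5  [with V_6=30, V_4=5]  = 0

0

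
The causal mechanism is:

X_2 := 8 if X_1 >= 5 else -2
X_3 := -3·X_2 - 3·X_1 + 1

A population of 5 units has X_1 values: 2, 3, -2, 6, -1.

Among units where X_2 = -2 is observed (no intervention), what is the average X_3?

Conditioning on X_2=-2 selects the 4 unit(s) with X_1 ∈ {2, 3, -2, -1}. Their X_3 values: 1, -2, 13, 10. Mean = 5.5.

5.5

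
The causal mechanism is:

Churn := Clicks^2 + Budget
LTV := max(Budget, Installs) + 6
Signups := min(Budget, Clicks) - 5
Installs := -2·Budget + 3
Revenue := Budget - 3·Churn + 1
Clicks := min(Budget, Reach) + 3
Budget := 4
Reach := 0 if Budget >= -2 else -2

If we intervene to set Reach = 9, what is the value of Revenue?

Under do(Reach=9), the mechanism Reach := 0 if Budget >= -2 else -2 is discarded; Reach is fixed at 9.
Clicks = min(Budget, Reach) + 3  [with Budget=4, Reach=9]  = 7
Churn = Clicks^2 + Budget  [with Clicks=7, Budget=4]  = 53
Revenue = Budget - 3·Churn + 1  [with Budget=4, Churn=53]  = -154

-154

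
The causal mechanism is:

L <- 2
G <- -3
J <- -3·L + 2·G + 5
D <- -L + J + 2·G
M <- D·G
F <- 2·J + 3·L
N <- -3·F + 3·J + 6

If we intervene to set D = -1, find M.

3

Intervening sets D = -1 and removes its equation (D <- -L + J + 2·G).
M = D·G  [with D=-1, G=-3]  = 3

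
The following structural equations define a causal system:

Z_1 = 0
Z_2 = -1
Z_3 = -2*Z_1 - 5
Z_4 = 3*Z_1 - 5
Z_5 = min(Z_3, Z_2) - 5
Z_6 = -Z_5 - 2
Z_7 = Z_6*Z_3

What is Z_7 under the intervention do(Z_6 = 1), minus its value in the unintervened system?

35

Intervening sets Z_6 = 1 and removes its equation (Z_6 = -Z_5 - 2).
Z_3 = -2*Z_1 - 5  [with Z_1=0]  = -5
Z_7 = Z_6*Z_3  [with Z_6=1, Z_3=-5]  = -5
Without intervention: Z_3 = -2*Z_1 - 5  [with Z_1=0]  = -5; Z_5 = min(Z_3, Z_2) - 5  [with Z_3=-5, Z_2=-1]  = -10; Z_6 = -Z_5 - 2  [with Z_5=-10]  = 8; Z_7 = Z_6*Z_3  [with Z_6=8, Z_3=-5]  = -40.
Change = -5 − (-40) = 35.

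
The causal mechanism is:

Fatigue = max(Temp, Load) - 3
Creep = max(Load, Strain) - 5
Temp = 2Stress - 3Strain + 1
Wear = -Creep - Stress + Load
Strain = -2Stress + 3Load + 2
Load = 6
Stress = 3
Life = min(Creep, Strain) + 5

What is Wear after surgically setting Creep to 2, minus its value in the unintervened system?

The intervention breaks the incoming arrows to Creep: Creep = max(Load, Strain) - 5 no longer applies, and Creep = 2.
Wear = -Creep - Stress + Load  [with Creep=2, Stress=3, Load=6]  = 1
Without intervention: Strain = -2Stress + 3Load + 2  [with Stress=3, Load=6]  = 14; Creep = max(Load, Strain) - 5  [with Load=6, Strain=14]  = 9; Wear = -Creep - Stress + Load  [with Creep=9, Stress=3, Load=6]  = -6.
Change = 1 − (-6) = 7.

7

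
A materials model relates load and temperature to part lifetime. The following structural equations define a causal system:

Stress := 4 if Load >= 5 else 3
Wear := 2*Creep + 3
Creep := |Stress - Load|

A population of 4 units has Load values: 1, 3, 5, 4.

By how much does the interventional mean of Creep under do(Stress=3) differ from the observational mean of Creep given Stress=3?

Every unit gets Stress=3 under the intervention. Creep values become 2, 0, 2, 1; E[Creep|do(Stress=3)] = 1.25.
E[Creep|Stress=3] averages over only the 3 units with Stress=3 (Load = 1, 3, 4): Creep = 2, 0, 1, mean 1.
Difference = 1.25 − 1 = 0.25.

0.25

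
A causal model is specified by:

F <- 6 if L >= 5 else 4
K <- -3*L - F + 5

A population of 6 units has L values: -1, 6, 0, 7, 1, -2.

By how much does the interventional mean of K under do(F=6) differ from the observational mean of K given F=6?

Every unit gets F=6 under the intervention. K values become 2, -19, -1, -22, -4, 5; E[K|do(F=6)] = -6.5.
Conditioning on F=6 selects the 2 unit(s) with L ∈ {6, 7}. Their K values: -19, -22. Mean = -20.5.
Difference = -6.5 − (-20.5) = 14.

14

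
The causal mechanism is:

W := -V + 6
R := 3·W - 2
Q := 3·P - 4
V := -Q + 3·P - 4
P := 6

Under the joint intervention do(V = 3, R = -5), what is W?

3

The joint intervention fixes V = 3, R = -5, removing each variable's own equation.
W = -V + 6  [with V=3]  = 3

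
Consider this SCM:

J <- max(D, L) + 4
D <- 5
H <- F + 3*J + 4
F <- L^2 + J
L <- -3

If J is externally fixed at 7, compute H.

41

do(J=7) replaces the equation J <- max(D, L) + 4 with the constant J = 7.
F = L^2 + J  [with L=-3, J=7]  = 16
H = F + 3*J + 4  [with F=16, J=7]  = 41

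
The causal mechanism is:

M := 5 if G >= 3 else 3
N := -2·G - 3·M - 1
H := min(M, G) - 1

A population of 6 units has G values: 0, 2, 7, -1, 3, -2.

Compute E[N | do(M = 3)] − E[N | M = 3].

Under do(M=3), M's equation is replaced by M=3 for every unit. Per-unit N: -10, -14, -24, -8, -16, -6. Mean = -13.
Observing M=3 restricts to units where M's equation naturally yields 3: G ∈ {0, 2, -1, -2}. In that subpopulation N = -10, -14, -8, -6, mean -9.5.
Difference = -13 − (-9.5) = -3.5.

-3.5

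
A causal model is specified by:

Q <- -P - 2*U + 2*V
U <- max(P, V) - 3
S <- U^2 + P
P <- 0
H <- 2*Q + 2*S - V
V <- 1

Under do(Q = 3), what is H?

The intervention breaks the incoming arrows to Q: Q <- -P - 2*U + 2*V no longer applies, and Q = 3.
U = max(P, V) - 3  [with P=0, V=1]  = -2
S = U^2 + P  [with U=-2, P=0]  = 4
H = 2*Q + 2*S - V  [with Q=3, S=4, V=1]  = 13

13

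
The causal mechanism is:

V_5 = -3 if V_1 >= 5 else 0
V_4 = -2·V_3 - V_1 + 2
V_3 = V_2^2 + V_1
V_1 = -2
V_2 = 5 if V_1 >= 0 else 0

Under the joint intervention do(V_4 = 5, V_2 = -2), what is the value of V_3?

Setting V_4 = 5, V_2 = -2 by intervention discards those variables' equations.
V_3 = V_2^2 + V_1  [with V_2=-2, V_1=-2]  = 2

2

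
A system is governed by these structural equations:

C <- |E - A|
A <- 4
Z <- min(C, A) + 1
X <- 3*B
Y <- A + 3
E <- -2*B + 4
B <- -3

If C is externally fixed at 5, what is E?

Under do(C=5), the mechanism C <- |E - A| is discarded; C is fixed at 5.
Since E is not a descendant of the intervened variable, it is unaffected.
E = -2*B + 4  [with B=-3]  = 10

10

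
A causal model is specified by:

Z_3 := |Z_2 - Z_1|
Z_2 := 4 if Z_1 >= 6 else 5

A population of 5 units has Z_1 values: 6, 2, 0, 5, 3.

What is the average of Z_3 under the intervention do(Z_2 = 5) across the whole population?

do(Z_2=5) breaks Z_2's dependence on Z_1. With Z_2=5 fixed, Z_3 across the units is 1, 3, 5, 0, 2, mean 2.2.

2.2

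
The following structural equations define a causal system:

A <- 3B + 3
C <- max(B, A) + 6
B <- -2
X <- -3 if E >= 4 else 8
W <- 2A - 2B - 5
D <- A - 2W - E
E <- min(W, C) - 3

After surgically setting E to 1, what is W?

-7

The intervention breaks the incoming arrows to E: E <- min(W, C) - 3 no longer applies, and E = 1.
Since W is not a descendant of the intervened variable, it is unaffected.
A = 3B + 3  [with B=-2]  = -3
W = 2A - 2B - 5  [with A=-3, B=-2]  = -7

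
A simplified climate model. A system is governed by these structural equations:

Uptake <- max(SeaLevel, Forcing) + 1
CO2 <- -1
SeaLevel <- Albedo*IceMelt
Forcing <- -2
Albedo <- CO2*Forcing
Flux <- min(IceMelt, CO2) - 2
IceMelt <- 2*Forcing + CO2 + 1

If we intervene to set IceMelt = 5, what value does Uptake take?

The intervention breaks the incoming arrows to IceMelt: IceMelt <- 2*Forcing + CO2 + 1 no longer applies, and IceMelt = 5.
Albedo = CO2*Forcing  [with CO2=-1, Forcing=-2]  = 2
SeaLevel = Albedo*IceMelt  [with Albedo=2, IceMelt=5]  = 10
Uptake = max(SeaLevel, Forcing) + 1  [with SeaLevel=10, Forcing=-2]  = 11

11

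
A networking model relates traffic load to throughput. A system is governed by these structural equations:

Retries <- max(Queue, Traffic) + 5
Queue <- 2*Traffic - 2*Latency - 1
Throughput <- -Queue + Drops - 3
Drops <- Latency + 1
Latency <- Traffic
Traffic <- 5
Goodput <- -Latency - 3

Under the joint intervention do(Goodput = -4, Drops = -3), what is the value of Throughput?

-5

Setting Goodput = -4, Drops = -3 by intervention discards those variables' equations.
Latency = Traffic  [with Traffic=5]  = 5
Queue = 2*Traffic - 2*Latency - 1  [with Traffic=5, Latency=5]  = -1
Throughput = -Queue + Drops - 3  [with Queue=-1, Drops=-3]  = -5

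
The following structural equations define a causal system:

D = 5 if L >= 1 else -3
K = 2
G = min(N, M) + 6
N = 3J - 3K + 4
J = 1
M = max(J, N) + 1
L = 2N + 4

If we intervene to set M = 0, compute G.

Under do(M=0), the mechanism M = max(J, N) + 1 is discarded; M is fixed at 0.
N = 3J - 3K + 4  [with J=1, K=2]  = 1
G = min(N, M) + 6  [with N=1, M=0]  = 6

6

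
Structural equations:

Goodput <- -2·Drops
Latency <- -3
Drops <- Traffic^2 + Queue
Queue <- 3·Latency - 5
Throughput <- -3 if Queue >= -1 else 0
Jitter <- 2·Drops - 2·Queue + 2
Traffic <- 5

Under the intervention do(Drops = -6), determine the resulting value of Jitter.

18

Intervening sets Drops = -6 and removes its equation (Drops <- Traffic^2 + Queue).
Queue = 3·Latency - 5  [with Latency=-3]  = -14
Jitter = 2·Drops - 2·Queue + 2  [with Drops=-6, Queue=-14]  = 18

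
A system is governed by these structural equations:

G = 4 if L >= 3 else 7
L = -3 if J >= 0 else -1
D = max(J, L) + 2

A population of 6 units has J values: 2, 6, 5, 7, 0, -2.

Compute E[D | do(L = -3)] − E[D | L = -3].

-1

do(L=-3) breaks L's dependence on J. With L=-3 fixed, D across the units is 4, 8, 7, 9, 2, 0, mean 5.
E[D|L=-3] averages over only the 5 units with L=-3 (J = 2, 6, 5, 7, 0): D = 4, 8, 7, 9, 2, mean 6.
Difference = 5 − 6 = -1.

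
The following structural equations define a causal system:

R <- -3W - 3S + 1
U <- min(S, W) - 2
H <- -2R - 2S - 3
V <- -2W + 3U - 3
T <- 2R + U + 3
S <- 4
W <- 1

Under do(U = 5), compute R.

-14

Under do(U=5), the mechanism U <- min(S, W) - 2 is discarded; U is fixed at 5.
Since R is not a descendant of the intervened variable, it is unaffected.
R = -3W - 3S + 1  [with W=1, S=4]  = -14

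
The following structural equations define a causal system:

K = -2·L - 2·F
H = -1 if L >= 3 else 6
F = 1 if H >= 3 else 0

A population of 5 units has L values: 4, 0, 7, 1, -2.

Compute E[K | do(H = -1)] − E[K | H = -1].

Every unit gets H=-1 under the intervention. K values become -8, 0, -14, -2, 4; E[K|do(H=-1)] = -4.
Conditioning on H=-1 selects the 2 unit(s) with L ∈ {4, 7}. Their K values: -8, -14. Mean = -11.
Difference = -4 − (-11) = 7.

7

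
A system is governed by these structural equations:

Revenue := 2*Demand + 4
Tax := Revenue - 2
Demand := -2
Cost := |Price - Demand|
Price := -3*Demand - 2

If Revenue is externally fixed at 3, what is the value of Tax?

1

Intervening sets Revenue = 3 and removes its equation (Revenue := 2*Demand + 4).
Tax = Revenue - 2  [with Revenue=3]  = 1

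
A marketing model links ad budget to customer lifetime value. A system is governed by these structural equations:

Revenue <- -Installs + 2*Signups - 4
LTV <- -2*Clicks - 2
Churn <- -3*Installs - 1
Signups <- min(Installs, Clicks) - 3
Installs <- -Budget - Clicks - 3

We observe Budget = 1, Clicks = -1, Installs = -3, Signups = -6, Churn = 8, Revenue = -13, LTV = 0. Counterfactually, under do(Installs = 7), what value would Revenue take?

-19

The intervention breaks the incoming arrows to Installs: Installs <- -Budget - Clicks - 3 no longer applies, and Installs = 7.
Signups = min(Installs, Clicks) - 3  [with Installs=7, Clicks=-1]  = -4
Revenue = -Installs + 2*Signups - 4  [with Installs=7, Signups=-4]  = -19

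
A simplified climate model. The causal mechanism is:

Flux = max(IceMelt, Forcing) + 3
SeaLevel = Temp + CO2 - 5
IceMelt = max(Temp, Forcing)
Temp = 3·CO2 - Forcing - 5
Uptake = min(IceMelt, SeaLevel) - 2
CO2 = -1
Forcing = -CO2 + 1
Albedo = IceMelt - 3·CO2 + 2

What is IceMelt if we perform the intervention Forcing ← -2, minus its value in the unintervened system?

Under do(Forcing=-2), the mechanism Forcing = -CO2 + 1 is discarded; Forcing is fixed at -2.
Temp = 3·CO2 - Forcing - 5  [with CO2=-1, Forcing=-2]  = -6
IceMelt = max(Temp, Forcing)  [with Temp=-6, Forcing=-2]  = -2
Without intervention: Forcing = -CO2 + 1  [with CO2=-1]  = 2; Temp = 3·CO2 - Forcing - 5  [with CO2=-1, Forcing=2]  = -10; IceMelt = max(Temp, Forcing)  [with Temp=-10, Forcing=2]  = 2.
Change = -2 − 2 = -4.

-4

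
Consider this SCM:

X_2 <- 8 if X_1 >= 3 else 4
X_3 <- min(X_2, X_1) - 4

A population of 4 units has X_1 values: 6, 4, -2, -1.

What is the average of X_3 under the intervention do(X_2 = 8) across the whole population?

-2.25

Under do(X_2=8), X_2's equation is replaced by X_2=8 for every unit. Per-unit X_3: 2, 0, -6, -5. Mean = -2.25.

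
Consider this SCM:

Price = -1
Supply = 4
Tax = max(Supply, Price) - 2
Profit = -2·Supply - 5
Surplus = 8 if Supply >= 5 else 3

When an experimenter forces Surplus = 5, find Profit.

The intervention breaks the incoming arrows to Surplus: Surplus = 8 if Supply >= 5 else 3 no longer applies, and Surplus = 5.
Since Profit is not a descendant of the intervened variable, it is unaffected.
Profit = -2·Supply - 5  [with Supply=4]  = -13

-13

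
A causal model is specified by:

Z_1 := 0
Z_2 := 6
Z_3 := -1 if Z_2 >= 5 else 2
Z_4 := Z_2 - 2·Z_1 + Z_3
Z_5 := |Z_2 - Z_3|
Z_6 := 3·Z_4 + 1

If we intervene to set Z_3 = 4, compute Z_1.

0

Under do(Z_3=4), the mechanism Z_3 := -1 if Z_2 >= 5 else 2 is discarded; Z_3 is fixed at 4.
Z_1 is not downstream of the intervention, so its value is determined by the original equations.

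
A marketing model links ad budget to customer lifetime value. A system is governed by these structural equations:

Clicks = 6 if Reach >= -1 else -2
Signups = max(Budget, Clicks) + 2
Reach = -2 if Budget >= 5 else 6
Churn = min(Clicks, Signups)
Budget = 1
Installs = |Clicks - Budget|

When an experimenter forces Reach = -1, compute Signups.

8

do(Reach=-1) replaces the equation Reach = -2 if Budget >= 5 else 6 with the constant Reach = -1.
Clicks = 6 if Reach >= -1 else -2  [with Reach=-1]  = 6
Signups = max(Budget, Clicks) + 2  [with Budget=1, Clicks=6]  = 8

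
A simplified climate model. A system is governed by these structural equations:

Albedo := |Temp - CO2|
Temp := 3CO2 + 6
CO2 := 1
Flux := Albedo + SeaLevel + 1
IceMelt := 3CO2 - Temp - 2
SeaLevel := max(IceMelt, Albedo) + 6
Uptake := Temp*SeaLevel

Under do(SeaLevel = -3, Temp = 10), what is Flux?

The joint intervention fixes SeaLevel = -3, Temp = 10, removing each variable's own equation.
Albedo = |Temp - CO2|  [with Temp=10, CO2=1]  = 9
Flux = Albedo + SeaLevel + 1  [with Albedo=9, SeaLevel=-3]  = 7

7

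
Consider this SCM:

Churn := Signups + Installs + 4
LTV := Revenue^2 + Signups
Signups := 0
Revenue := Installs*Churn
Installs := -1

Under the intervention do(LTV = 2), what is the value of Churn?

3

do(LTV=2) replaces the equation LTV := Revenue^2 + Signups with the constant LTV = 2.
Churn is not downstream of the intervention, so its value is determined by the original equations.
Churn = Signups + Installs + 4  [with Signups=0, Installs=-1]  = 3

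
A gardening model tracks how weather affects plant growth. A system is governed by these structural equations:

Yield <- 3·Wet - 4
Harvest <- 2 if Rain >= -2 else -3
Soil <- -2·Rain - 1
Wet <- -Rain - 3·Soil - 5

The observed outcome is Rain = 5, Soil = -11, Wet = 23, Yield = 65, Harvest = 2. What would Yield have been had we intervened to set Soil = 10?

-124

Under do(Soil=10), the mechanism Soil <- -2·Rain - 1 is discarded; Soil is fixed at 10.
Wet = -Rain - 3·Soil - 5  [with Rain=5, Soil=10]  = -40
Yield = 3·Wet - 4  [with Wet=-40]  = -124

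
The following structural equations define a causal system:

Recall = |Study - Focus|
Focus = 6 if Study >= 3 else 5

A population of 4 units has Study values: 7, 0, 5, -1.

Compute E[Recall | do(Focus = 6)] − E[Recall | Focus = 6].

2.75

Under do(Focus=6), Focus's equation is replaced by Focus=6 for every unit. Per-unit Recall: 1, 6, 1, 7. Mean = 3.75.
E[Recall|Focus=6] averages over only the 2 units with Focus=6 (Study = 7, 5): Recall = 1, 1, mean 1.
Difference = 3.75 − 1 = 2.75.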